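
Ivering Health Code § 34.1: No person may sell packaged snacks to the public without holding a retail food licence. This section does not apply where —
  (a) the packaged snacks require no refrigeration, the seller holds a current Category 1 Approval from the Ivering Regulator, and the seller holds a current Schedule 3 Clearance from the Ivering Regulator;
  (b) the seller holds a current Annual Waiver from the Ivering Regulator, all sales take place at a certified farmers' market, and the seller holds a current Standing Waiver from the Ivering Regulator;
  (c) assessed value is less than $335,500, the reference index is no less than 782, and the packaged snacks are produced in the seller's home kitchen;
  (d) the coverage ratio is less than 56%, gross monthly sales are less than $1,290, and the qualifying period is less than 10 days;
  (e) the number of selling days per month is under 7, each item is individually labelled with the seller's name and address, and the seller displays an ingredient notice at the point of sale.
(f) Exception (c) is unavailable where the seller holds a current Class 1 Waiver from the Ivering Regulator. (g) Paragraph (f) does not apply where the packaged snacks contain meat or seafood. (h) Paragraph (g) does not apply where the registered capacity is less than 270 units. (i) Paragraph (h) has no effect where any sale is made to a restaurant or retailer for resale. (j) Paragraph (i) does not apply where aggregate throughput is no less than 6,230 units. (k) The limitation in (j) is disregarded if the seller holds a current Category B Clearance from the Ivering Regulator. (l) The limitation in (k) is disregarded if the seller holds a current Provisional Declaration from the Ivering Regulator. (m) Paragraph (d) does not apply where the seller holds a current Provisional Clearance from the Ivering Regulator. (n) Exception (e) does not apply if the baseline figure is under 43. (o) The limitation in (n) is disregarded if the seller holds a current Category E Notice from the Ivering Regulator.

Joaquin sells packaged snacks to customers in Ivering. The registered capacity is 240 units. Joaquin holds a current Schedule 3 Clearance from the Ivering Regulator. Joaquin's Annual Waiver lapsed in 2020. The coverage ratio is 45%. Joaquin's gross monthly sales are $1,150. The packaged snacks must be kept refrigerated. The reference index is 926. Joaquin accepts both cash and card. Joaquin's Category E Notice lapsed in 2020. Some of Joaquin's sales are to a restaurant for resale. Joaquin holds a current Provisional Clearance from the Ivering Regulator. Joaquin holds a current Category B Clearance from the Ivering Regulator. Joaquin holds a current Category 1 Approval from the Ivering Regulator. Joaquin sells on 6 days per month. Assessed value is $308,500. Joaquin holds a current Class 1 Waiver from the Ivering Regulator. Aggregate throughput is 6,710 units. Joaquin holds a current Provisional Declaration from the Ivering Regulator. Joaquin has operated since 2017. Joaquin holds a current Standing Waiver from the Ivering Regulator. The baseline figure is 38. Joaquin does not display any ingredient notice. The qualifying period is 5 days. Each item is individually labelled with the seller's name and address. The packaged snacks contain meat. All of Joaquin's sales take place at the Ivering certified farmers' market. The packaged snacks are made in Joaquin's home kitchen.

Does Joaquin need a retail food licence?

Exception (a) requires that the packaged snacks require no refrigeration; but the packaged snacks require refrigeration, so (a) is unavailable.
Exception (b) does not apply: there is no Annual Waiver in force.
Exception (c) is satisfied on its face — assessed value is $308,500, less than the $335,500 limit; the reference index is 926, meeting the 782 threshold; the packaged snacks are home-kitchen produced. However, paragraphs (f)–(l) must be considered: (f) is triggered — a current Class 1 Waiver is held. (g) would limit (f) — the packaged snacks contain meat — but (h) sets (g) aside: (h) operates against (g): the registered capacity is 240 units, less than the 270 units limit. (i) would limit (h) — some sales are to a restaurant for resale — but (j) sets (i) aside: (j) is triggered — aggregate throughput is 6,710 units, meeting the 6,230 units threshold. (k) would limit (j) — a current Category B Clearance is held — but (l) sets (k) aside: (l) operates against (k): a current Provisional Declaration is held. Exception (c) does not apply.
Exception (d): the coverage ratio is 45%, less than the 56% limit; gross monthly sales are $1,150, less than the $1,290 limit; the qualifying period is 5 days, less than the 10 days limit — every condition holds. Turning to paragraph (m): (m) operates against (d): a current Provisional Clearance is held. (d) is therefore removed.
Exception (e) fails — no ingredient notice is displayed.
No exception displaces § 34.1.

Yes — Joaquin must hold a retail food licence.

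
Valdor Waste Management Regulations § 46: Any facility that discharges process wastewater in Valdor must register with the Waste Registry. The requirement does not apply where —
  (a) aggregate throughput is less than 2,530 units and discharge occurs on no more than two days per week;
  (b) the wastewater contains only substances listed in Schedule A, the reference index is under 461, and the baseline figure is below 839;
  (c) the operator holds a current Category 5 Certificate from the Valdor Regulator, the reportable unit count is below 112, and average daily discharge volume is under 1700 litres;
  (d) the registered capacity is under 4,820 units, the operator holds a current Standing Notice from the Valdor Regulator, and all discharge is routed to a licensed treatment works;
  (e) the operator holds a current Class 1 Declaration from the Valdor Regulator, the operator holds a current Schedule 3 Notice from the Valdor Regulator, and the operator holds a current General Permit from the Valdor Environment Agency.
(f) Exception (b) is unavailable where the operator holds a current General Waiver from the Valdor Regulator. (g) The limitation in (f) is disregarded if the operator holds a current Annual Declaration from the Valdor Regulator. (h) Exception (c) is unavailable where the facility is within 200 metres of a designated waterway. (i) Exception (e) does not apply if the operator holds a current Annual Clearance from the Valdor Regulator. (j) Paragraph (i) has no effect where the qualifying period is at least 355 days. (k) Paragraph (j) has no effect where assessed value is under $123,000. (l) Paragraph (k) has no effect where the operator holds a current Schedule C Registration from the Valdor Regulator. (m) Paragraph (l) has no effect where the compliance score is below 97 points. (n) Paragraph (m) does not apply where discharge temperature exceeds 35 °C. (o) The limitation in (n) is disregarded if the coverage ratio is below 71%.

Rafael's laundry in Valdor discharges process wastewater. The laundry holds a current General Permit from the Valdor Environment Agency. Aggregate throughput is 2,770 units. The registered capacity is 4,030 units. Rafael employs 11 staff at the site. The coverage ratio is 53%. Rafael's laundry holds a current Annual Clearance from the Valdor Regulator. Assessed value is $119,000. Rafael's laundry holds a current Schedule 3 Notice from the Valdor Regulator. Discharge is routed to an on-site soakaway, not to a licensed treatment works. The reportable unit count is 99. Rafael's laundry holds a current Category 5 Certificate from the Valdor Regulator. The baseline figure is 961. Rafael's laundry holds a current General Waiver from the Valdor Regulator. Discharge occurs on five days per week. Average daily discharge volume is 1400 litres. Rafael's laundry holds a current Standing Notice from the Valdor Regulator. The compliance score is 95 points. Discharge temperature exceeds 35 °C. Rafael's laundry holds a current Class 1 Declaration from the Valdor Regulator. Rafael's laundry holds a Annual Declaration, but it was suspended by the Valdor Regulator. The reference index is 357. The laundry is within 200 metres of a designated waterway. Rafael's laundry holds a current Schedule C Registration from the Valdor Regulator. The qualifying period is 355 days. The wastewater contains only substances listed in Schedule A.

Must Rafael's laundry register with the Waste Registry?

Yes — Rafael's laundry must register with the Waste Registry.

Exception (a) fails — aggregate throughput is 2,770 units, not less than 2,530 units.
Exception (b) fails — the baseline figure is 961, not below 839.
Exception (c)'s conditions are all satisfied: a current Category 5 Certificate is held; the reportable unit count is 99, below the 112 limit; average daily discharge volume is 1400 litres, under the 1700 litres limit. However, paragraph (h) must be considered: (h) operates against (c): the laundry is within 200 m of a designated waterway. Exception (c) does not apply.
Exception (d) fails — discharge is not routed to a licensed treatment works.
Exception (e): a current Class 1 Declaration is held; a current Schedule 3 Notice is held; a current General Permit is held — every condition holds. However, paragraphs (i)–(o) must be considered: (i) operates against (e): a current Annual Clearance is held. (j) would limit (i) — the qualifying period is 355 days, meeting the 355 days threshold — but (k) sets (j) aside: (k) operates against (j): assessed value is $119,000, under the $123,000 limit. (l) would limit (k) — a current Schedule C Registration is held — but (m) sets (l) aside: (m) operates against (l): the compliance score is 95 points, below the 97 points limit. (n) operates (discharge temperature exceeds 35 °C), but is set aside by (o): (o) is engaged — the coverage ratio is 53%, below the 71% limit. (e) is therefore removed.
Every exception is unavailable, so the rule governs.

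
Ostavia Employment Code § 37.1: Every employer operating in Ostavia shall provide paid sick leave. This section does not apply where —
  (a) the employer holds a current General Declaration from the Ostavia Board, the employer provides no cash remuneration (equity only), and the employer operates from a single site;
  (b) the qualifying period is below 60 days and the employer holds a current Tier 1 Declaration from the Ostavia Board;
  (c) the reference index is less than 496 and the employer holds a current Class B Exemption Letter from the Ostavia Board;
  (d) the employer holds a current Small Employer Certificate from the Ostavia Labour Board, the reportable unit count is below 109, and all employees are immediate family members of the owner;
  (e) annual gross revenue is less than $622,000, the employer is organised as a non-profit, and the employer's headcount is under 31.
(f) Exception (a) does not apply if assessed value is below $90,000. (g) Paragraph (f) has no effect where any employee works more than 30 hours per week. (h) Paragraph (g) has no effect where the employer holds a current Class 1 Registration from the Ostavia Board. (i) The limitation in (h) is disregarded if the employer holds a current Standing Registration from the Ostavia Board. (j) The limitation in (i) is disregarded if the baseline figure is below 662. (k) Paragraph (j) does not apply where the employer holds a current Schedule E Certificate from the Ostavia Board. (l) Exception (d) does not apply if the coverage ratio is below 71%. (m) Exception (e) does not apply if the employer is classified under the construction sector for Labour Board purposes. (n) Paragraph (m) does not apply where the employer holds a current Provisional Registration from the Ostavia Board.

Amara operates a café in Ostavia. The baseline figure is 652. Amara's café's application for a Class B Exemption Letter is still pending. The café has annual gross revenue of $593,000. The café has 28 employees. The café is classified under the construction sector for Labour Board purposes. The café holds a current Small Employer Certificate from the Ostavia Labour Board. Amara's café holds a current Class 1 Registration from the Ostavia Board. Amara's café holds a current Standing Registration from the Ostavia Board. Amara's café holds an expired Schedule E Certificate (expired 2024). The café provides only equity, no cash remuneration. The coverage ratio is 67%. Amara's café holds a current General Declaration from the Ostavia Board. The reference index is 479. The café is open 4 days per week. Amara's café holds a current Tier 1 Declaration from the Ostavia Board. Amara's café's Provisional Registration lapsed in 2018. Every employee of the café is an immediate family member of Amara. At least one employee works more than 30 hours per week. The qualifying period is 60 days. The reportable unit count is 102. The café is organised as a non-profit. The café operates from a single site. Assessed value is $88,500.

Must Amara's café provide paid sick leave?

Yes — Amara's café must provide paid sick leave.

Exception (a) is satisfied on its face — a current General Declaration is held; remuneration is equity-only; the employer operates from a single site. Turning to paragraphs (f)–(k): (f) operates against (a): assessed value is $88,500, below the $90,000 limit. (g) would limit (f) — at least one employee exceeds 30 hours/week — but (h) sets (g) aside: (h) operates against (g): a current Class 1 Registration is held. (i) would limit (h) — a current Standing Registration is held — but (j) sets (i) aside: (j) operates against (i): the baseline figure is 652, below the 662 limit. (k), which would lift (j), is inapplicable — the Schedule E Certificate is not current. So (a) is unavailable.
Exception (b) requires that the qualifying period is below 60 days; but the qualifying period is 60 days, not below 60 days, so (b) is unavailable.
Exception (c) requires that the employer holds a current Class B Exemption Letter from the Ostavia Board; but there is no Class B Exemption Letter in force, so (c) is unavailable.
Exception (d): a current Small Employer Certificate is held; the reportable unit count is 102, below the 109 limit; every employee is an immediate family member — every condition holds. But: (l) operates — the coverage ratio is 67%, below the 71% limit. So (d) is unavailable.
Exception (e)'s conditions are all satisfied: annual gross revenue is $593,000, less than the $622,000 limit; the employer is a non-profit; the employer's headcount is 28, under the 31 limit. But applying paragraphs (m)–(n): (m) is engaged — the café is classified under the construction sector. (n) is inapplicable (no current Provisional Registration is held), so (m) stands. So (e) is unavailable.
No exception displaces § 37.1.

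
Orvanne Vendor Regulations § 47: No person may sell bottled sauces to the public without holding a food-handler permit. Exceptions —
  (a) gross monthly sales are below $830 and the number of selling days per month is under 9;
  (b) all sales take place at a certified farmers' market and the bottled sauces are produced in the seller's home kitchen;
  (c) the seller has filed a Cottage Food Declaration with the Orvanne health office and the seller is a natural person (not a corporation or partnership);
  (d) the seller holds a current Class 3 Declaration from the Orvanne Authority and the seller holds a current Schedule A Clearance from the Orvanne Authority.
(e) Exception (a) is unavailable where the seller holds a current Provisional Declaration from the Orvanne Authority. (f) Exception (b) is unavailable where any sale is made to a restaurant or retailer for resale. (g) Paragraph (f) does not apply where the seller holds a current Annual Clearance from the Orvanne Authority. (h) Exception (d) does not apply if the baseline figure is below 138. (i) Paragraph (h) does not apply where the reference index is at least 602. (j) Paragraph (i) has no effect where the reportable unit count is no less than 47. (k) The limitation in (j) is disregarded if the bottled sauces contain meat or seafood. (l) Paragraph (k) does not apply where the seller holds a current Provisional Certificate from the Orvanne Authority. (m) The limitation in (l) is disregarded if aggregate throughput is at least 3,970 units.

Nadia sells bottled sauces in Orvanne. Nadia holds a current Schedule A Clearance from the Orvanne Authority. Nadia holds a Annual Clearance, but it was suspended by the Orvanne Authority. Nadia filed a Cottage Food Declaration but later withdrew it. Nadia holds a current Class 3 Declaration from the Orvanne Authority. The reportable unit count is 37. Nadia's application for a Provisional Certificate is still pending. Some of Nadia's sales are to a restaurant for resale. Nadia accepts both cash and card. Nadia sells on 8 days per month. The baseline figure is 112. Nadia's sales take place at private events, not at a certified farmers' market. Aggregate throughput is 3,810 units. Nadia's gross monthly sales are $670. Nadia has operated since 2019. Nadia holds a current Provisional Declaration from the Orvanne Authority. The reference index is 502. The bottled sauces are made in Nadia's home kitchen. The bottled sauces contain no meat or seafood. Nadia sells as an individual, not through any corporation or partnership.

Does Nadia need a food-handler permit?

Exception (a) is satisfied on its face — gross monthly sales are $670, below the $830 limit; the number of selling days per month is 8, under the 9 limit. But applying paragraph (e): (e) operates — a current Provisional Declaration is held. So (a) is unavailable.
Exception (b) requires that all sales take place at a certified farmers' market; but sales are at private events, not a certified farmers' market, so (b) is unavailable.
Exception (c) does not apply: the Cottage Food Declaration was withdrawn.
Exception (d): a current Class 3 Declaration is held; a current Schedule A Clearance is held — every condition holds. However, paragraphs (h)–(m) must be considered: (h) operates against (d): the baseline figure is 112, below the 138 limit. (i), which would lift (h), is not engaged — the reference index is 502, short of 602. So (d) is unavailable.
None of the exceptions is available; § 47 applies in full.

Yes — Nadia must hold a food-handler permit.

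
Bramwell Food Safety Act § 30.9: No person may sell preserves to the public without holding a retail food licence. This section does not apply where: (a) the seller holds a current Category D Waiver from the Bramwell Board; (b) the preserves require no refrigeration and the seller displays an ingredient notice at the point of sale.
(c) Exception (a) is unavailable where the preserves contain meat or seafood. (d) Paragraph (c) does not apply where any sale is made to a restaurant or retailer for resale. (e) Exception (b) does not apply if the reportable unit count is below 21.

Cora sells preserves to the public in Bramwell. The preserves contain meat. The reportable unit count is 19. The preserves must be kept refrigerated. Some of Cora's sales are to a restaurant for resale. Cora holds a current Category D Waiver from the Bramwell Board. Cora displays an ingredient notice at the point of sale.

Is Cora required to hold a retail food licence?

Exception (a)'s conditions are all satisfied: a current Category D Waiver is held. Considering the limiting provisions: (c) would limit (a) — the preserves contain meat — but (d) sets (c) aside: (d) applies — some sales are to a restaurant for resale. So (a) applies.
Exception (b) fails — the preserves require refrigeration.

No — exception (a) applies; Cora is not required to hold a retail food licence.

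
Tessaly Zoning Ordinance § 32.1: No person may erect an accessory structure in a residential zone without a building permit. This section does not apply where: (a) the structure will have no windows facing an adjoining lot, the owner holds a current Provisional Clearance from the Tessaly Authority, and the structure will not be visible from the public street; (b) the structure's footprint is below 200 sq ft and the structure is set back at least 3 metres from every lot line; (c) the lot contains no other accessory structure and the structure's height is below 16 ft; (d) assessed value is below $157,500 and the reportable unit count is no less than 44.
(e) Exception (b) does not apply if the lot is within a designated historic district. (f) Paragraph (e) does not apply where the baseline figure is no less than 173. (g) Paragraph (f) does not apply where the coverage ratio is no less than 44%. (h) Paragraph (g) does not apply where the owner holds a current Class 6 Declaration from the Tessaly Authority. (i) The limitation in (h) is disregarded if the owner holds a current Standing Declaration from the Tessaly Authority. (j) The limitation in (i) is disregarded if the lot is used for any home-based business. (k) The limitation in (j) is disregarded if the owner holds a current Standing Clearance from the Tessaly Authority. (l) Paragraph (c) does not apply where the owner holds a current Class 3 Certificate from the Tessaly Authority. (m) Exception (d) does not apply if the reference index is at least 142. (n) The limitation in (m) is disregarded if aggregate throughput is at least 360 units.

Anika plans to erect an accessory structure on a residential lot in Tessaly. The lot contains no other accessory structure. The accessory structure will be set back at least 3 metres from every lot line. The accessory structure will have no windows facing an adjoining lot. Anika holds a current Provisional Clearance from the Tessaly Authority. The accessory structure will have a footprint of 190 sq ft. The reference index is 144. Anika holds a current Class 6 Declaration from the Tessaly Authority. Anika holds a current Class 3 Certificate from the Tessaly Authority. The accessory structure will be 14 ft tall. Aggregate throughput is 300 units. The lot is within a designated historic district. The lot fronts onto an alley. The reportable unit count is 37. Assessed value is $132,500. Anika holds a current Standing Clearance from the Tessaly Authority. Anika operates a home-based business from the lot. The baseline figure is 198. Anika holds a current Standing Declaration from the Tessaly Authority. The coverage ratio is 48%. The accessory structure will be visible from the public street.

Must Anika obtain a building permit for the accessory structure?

Yes — Anika must obtain a building permit.

Exception (a) requires that the structure will not be visible from the public street; but the structure will be visible from the street, so (a) is unavailable.
Exception (b): the structure's footprint is 190 sq ft, below the 200 sq ft limit; the setback is at least 3 m on every side — every condition holds. Turning to paragraphs (e)–(k): (e) is triggered — the lot is in a historic district. (f) would limit (e) — the baseline figure is 198, meeting the 173 threshold — but (g) sets (f) aside: (g) operates against (f): the coverage ratio is 48%, meeting the 44% threshold. (h) would limit (g) — a current Class 6 Declaration is held — but (i) sets (h) aside: (i) operates — a current Standing Declaration is held. (j) would limit (i) — a home-based business operates on the lot — but (k) sets (j) aside: (k) operates against (j): a current Standing Clearance is held. Exception (b) does not apply.
All of (c)'s requirements are met (the lot has no other accessory structure; the structure's height is 14 ft, below the 16 ft limit). But applying paragraph (l): (l) operates against (c): a current Class 3 Certificate is held. So (c) is unavailable.
Exception (d) does not apply: the reportable unit count is 37, short of 44.
No exception applies. The general rule governs.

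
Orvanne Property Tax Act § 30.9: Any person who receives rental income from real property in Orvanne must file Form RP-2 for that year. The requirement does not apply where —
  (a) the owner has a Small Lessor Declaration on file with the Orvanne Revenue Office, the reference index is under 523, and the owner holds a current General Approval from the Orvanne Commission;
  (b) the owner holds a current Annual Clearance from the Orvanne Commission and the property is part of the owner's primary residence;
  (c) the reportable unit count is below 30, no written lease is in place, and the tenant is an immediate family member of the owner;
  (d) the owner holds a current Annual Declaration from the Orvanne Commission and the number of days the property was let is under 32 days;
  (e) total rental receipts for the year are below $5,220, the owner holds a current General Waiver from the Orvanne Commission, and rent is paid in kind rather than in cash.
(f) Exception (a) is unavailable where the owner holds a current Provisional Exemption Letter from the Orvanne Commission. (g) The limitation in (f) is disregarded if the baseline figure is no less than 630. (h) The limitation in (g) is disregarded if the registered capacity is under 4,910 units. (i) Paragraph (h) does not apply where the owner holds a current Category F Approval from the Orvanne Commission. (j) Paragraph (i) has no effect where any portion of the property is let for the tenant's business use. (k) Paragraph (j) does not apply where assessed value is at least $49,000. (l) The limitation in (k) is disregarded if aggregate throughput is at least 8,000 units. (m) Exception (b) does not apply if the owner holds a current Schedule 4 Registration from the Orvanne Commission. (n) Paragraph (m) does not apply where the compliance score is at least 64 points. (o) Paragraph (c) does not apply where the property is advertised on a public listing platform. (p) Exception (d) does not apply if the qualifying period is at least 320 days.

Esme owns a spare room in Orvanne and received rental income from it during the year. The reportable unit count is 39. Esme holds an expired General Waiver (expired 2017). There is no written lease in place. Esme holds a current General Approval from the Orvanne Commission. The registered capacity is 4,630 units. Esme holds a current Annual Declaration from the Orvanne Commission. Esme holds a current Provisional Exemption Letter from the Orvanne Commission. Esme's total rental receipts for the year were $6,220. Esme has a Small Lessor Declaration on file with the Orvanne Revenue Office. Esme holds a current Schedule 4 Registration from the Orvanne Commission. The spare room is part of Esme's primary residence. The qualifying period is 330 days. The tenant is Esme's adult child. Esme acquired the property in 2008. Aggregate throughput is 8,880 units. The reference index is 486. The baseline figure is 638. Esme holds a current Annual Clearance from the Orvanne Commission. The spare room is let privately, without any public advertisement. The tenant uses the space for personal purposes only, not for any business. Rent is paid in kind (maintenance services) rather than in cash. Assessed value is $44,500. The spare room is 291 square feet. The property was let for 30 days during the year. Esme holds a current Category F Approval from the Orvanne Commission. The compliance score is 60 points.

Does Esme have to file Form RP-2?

No — exception (a) applies; Esme is not required to file Form RP-2.

Exception (a) is satisfied on its face — a Small Lessor Declaration is on file; the reference index is 486, under the 523 limit; a current General Approval is held. As to paragraphs (f)–(l): (f) would limit (a) — a current Provisional Exemption Letter is held — but (g) sets (f) aside: (g) operates — the baseline figure is 638, meeting the 630 threshold. (h) is triggered (the registered capacity is 4,630 units, under the 4,910 units limit), but yields to (i): (i) applies — a current Category F Approval is held. (j) is not triggered (the space is used for personal purposes only), so (i) stands. Exception (a) stands.
Exception (b): a current Annual Clearance is held; the spare room is part of the primary residence — every condition holds. But: (m) is triggered — a current Schedule 4 Registration is held. (n) is not engaged (the compliance score is 60 points, short of 64 points), so (m) stands. Exception (b) does not apply.
Exception (c) fails — the reportable unit count is 39, not below 30.
Exception (d) is satisfied on its face — a current Annual Declaration is held; the number of days the property was let is 30 days, under the 32 days limit. But applying paragraph (p): (p) operates against (d): the qualifying period is 330 days, meeting the 320 days threshold. Exception (d) does not apply.
Exception (e) requires that total rental receipts for the year are below $5,220; but total rental receipts for the year are $6,220, not below $5,220, so (e) is unavailable.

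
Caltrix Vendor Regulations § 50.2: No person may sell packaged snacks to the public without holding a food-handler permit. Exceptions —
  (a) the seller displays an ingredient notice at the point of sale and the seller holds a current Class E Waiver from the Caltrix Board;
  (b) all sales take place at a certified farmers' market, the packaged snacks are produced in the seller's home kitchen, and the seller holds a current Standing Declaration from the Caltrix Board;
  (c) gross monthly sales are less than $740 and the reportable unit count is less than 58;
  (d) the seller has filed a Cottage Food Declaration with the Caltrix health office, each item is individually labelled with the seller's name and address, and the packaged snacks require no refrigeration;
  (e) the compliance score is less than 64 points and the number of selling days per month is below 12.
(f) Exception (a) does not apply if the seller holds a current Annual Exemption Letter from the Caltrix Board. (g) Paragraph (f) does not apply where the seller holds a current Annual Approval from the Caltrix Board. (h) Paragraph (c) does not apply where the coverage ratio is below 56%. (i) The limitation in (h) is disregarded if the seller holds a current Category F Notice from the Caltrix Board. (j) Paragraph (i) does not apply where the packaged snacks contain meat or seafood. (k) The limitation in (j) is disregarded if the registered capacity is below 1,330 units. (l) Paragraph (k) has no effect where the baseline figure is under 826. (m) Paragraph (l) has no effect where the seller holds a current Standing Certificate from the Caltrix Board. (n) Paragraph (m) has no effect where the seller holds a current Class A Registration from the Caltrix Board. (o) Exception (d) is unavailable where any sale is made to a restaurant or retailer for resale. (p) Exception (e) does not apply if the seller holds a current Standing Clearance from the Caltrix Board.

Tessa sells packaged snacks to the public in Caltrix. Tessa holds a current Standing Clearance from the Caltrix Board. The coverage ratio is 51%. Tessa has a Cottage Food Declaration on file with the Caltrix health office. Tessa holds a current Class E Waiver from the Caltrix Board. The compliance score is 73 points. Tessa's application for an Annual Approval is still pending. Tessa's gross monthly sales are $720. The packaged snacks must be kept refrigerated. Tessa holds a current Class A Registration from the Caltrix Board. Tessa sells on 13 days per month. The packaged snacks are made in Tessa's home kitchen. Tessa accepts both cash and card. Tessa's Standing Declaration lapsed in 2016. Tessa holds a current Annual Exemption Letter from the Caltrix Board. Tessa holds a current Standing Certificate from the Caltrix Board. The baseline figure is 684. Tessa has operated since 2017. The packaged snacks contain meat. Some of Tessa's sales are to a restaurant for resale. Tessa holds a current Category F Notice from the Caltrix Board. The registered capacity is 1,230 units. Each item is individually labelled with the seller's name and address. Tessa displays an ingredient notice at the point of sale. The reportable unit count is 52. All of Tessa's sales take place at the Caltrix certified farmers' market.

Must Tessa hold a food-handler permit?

Exception (a): an ingredient notice is displayed; a current Class E Waiver is held — every condition holds. However, paragraphs (f)–(g) must be considered: (f) operates against (a): a current Annual Exemption Letter is held. (g) does not operate here (the Annual Approval is not current), so (f) stands. So (a) is unavailable.
Exception (b) requires that the seller holds a current Standing Declaration from the Caltrix Board; but no current Standing Declaration is held, so (b) is unavailable.
Exception (c) is satisfied on its face — gross monthly sales are $720, less than the $740 limit; the reportable unit count is 52, less than the 58 limit. However, paragraphs (h)–(n) must be considered: (h) is triggered — the coverage ratio is 51%, below the 56% limit. (i) would limit (h) — a current Category F Notice is held — but (j) sets (i) aside: (j) operates — the packaged snacks contain meat. (k) is engaged (the registered capacity is 1,230 units, below the 1,330 units limit), but is itself disapplied by (l): (l) is engaged — the baseline figure is 684, under the 826 limit. (m) would limit (l) — a current Standing Certificate is held — but (n) sets (m) aside: (n) operates against (m): a current Class A Registration is held. (c) is therefore removed.
Exception (d) requires that the packaged snacks require no refrigeration; but the packaged snacks require refrigeration, so (d) is unavailable.
Exception (e) requires that the compliance score is less than 64 points; but the compliance score is 73 points, not less than 64 points, so (e) is unavailable.
None of the exceptions is available; § 50.2 applies in full.

Yes — Tessa must hold a food-handler permit.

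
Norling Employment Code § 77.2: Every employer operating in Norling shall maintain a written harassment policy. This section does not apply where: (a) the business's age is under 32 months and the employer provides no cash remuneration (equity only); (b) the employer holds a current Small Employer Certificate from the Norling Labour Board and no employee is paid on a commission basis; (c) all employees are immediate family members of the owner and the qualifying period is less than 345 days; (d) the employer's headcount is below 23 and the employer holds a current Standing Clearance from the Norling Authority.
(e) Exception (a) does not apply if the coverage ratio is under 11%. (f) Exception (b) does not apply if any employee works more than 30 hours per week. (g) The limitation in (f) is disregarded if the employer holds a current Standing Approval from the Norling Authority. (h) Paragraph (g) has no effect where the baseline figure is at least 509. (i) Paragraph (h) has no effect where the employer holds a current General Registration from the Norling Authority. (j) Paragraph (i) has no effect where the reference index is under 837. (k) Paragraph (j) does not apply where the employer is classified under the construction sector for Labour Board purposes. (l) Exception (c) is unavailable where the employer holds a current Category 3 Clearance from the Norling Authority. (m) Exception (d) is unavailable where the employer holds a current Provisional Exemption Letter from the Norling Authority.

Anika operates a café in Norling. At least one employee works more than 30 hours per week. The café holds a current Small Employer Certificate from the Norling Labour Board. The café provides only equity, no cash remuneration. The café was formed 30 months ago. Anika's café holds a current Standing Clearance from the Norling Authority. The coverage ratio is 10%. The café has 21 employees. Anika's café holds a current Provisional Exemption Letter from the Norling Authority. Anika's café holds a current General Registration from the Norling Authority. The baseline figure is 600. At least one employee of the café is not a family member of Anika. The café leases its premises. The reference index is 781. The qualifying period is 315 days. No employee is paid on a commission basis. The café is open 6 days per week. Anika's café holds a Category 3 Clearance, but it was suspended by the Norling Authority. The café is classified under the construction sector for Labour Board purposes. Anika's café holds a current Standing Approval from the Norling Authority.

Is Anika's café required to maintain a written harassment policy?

No — exception (b) applies; Anika's café is not required to maintain a written harassment policy.

Exception (a)'s conditions are all satisfied: the business's age is 30 months, under the 32 months limit; remuneration is equity-only. But: (e) operates — the coverage ratio is 10%, under the 11% limit. Exception (a) does not apply.
All of (b)'s requirements are met (a current Small Employer Certificate is held; no employee is paid on commission). Applying paragraphs (f)–(k): (f) would limit (b) — at least one employee exceeds 30 hours/week — but (g) sets (f) aside: (g) operates against (f): a current Standing Approval is held. (h) would limit (g) — the baseline figure is 600, meeting the 509 threshold — but (i) sets (h) aside: (i) operates — a current General Registration is held. (j) would limit (i) — the reference index is 781, under the 837 limit — but (k) sets (j) aside: (k) operates against (j): the café is classified under the construction sector. Exception (b) stands.
Exception (c) requires that all employees are immediate family members of the owner; but at least one employee is not a family member, so (c) is unavailable.
Exception (d) is satisfied on its face — the employer's headcount is 21, below the 23 limit; a current Standing Clearance is held. But applying paragraph (m): (m) operates — a current Provisional Exemption Letter is held. So (d) is unavailable.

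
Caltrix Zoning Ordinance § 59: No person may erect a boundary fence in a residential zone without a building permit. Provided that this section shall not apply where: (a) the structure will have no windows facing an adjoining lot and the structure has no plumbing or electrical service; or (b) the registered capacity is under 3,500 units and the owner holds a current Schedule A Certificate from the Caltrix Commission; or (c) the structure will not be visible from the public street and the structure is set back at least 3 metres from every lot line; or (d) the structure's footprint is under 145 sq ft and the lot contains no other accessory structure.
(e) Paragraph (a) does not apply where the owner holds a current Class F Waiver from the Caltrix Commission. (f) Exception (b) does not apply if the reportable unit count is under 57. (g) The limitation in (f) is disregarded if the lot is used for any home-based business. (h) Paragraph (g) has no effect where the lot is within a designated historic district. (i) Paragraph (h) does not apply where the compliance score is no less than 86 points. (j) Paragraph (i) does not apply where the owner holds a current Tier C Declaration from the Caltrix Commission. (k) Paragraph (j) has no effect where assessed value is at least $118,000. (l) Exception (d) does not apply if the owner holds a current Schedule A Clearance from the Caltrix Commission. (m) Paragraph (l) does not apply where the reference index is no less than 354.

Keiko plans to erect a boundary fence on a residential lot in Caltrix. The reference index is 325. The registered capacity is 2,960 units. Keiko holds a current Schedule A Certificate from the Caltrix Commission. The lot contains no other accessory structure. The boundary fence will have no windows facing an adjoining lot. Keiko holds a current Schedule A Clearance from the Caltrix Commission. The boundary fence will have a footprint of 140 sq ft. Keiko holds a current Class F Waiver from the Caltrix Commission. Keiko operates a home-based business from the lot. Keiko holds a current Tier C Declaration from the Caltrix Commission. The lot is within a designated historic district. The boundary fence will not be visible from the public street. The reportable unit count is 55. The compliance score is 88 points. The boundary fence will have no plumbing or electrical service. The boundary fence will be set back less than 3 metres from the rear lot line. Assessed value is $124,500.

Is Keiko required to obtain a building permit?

No — exception (b) applies; Keiko does not need a building permit.

Exception (a): no windows face an adjoining lot; there is no plumbing or electrical service — every condition holds. But: (e) operates against (a): a current Class F Waiver is held. Exception (a) does not apply.
Exception (b) is satisfied on its face — the registered capacity is 2,960 units, under the 3,500 units limit; a current Schedule A Certificate is held. Under paragraphs (f)–(k): (f) is triggered (the reportable unit count is 55, under the 57 limit), but is itself disapplied by (g): (g) operates against (f): a home-based business operates on the lot. (h) would limit (g) — the lot is in a historic district — but (i) sets (h) aside: (i) is triggered — the compliance score is 88 points, meeting the 86 points threshold. (j) is triggered (a current Tier C Declaration is held), but is itself disapplied by (k): (k) operates against (j): assessed value is $124,500, meeting the $118,000 threshold. (b) remains available.
Exception (c) requires that the structure is set back at least 3 metres from every lot line; but the rear setback is under 3 m, so (c) is unavailable.
Exception (d): the structure's footprint is 140 sq ft, under the 145 sq ft limit; the lot has no other accessory structure — every condition holds. But: (l) operates against (d): a current Schedule A Clearance is held. (m), which would lift (l), is not triggered — the reference index is 325, short of 354. Exception (d) does not apply.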